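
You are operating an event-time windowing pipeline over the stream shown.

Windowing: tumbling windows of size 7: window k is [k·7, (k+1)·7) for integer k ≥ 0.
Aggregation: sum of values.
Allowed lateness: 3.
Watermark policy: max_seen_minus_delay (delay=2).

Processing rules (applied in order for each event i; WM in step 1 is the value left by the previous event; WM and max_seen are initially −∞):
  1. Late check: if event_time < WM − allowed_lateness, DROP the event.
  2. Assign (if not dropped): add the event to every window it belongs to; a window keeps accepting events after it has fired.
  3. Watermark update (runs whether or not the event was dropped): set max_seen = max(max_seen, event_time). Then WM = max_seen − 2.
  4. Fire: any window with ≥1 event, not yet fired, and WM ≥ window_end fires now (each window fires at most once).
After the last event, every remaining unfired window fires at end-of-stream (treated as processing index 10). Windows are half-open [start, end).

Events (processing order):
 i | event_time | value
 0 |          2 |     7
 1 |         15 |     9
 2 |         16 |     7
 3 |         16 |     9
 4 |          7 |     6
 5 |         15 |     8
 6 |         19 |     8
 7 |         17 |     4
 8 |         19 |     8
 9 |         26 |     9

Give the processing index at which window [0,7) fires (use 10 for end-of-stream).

1

i=0 t=2 v=7: → [0,7); WM=0
i=1 t=15 v=9: → [14,21); WM=13; [0,7) fires=7
i=2 t=16 v=7: → [14,21); WM=14
i=3 t=16 v=9: → [14,21); WM=14
i=4 t=7 v=6: DROP (t<14-3); WM=14
i=5 t=15 v=8: → [14,21); WM=14
i=6 t=19 v=8: → [14,21); WM=17
i=7 t=17 v=4: → [14,21); WM=17
i=8 t=19 v=8: → [14,21); WM=17
i=9 t=26 v=9: → [21,28); WM=24; [14,21) fires=53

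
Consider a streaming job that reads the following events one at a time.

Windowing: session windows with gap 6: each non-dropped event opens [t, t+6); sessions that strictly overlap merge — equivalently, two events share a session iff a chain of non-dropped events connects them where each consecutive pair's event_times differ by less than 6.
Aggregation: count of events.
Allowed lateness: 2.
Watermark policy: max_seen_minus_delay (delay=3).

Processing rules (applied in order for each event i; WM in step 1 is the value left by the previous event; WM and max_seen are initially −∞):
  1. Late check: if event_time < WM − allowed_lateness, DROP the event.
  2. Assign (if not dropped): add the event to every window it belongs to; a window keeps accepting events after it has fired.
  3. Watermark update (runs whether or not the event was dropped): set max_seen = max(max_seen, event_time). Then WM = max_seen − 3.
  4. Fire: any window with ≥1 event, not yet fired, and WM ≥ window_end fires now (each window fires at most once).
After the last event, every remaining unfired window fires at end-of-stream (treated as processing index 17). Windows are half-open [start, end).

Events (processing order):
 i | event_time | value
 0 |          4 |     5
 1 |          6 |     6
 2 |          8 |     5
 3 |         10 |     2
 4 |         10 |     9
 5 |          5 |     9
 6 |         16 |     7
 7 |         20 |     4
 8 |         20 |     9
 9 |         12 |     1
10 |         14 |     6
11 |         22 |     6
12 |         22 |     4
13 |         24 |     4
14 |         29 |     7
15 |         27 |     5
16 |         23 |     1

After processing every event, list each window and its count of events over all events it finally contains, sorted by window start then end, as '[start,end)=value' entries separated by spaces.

i=0 t=4 v=5: → [4,10); WM=1
i=1 t=6 v=6: → [4,12); WM=3
i=2 t=8 v=5: → [4,14); WM=5
i=3 t=10 v=2: → [4,16); WM=7
i=4 t=10 v=9: → [4,16); WM=7
i=5 t=5 v=9: → [4,16); WM=7
i=6 t=16 v=7: → [16,22); WM=13
i=7 t=20 v=4: → [16,26); WM=17
i=8 t=20 v=9: → [16,26); WM=17
i=9 t=12 v=1: DROP (t<17-2); WM=17
i=10 t=14 v=6: DROP (t<17-2); WM=17
i=11 t=22 v=6: → [16,28); WM=19
i=12 t=22 v=4: → [16,28); WM=19
i=13 t=24 v=4: → [16,30); WM=21
i=14 t=29 v=7: → [16,35); WM=26
i=15 t=27 v=5: → [16,35); WM=26
i=16 t=23 v=1: DROP (t<26-2); WM=26

[4,16)=6 [16,35)=8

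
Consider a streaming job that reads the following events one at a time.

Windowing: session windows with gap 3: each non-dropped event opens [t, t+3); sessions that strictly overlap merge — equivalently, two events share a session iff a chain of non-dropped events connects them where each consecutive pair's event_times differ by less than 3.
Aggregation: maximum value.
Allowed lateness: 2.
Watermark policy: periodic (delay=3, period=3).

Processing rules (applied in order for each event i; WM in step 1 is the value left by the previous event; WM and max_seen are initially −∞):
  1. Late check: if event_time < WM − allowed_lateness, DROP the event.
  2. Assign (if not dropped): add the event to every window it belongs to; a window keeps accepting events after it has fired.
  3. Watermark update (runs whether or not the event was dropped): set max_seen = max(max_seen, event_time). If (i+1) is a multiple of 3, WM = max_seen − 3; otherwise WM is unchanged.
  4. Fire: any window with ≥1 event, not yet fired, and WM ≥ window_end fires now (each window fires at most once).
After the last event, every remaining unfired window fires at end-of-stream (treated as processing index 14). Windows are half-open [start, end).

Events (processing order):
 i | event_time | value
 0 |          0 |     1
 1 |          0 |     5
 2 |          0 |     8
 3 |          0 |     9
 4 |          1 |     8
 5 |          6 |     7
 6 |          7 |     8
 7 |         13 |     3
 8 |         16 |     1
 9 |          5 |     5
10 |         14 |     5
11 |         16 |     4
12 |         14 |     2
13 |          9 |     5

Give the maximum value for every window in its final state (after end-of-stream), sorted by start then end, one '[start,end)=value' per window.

i=0 t=0 v=1: → [0,3); WM=−∞
i=1 t=0 v=5: → [0,3); WM=−∞
i=2 t=0 v=8: → [0,3); WM=-3
i=3 t=0 v=9: → [0,3); WM=-3
i=4 t=1 v=8: → [0,4); WM=-3
i=5 t=6 v=7: → [6,9); WM=3
i=6 t=7 v=8: → [6,10); WM=3
i=7 t=13 v=3: → [13,16); WM=3
i=8 t=16 v=1: → [16,19); WM=13
i=9 t=5 v=5: DROP (t<13-2); WM=13
i=10 t=14 v=5: → [13,19); WM=13
i=11 t=16 v=4: → [13,19); WM=13
i=12 t=14 v=2: → [13,19); WM=13
i=13 t=9 v=5: DROP (t<13-2); WM=13

[0,4)=9 [6,10)=8 [13,19)=5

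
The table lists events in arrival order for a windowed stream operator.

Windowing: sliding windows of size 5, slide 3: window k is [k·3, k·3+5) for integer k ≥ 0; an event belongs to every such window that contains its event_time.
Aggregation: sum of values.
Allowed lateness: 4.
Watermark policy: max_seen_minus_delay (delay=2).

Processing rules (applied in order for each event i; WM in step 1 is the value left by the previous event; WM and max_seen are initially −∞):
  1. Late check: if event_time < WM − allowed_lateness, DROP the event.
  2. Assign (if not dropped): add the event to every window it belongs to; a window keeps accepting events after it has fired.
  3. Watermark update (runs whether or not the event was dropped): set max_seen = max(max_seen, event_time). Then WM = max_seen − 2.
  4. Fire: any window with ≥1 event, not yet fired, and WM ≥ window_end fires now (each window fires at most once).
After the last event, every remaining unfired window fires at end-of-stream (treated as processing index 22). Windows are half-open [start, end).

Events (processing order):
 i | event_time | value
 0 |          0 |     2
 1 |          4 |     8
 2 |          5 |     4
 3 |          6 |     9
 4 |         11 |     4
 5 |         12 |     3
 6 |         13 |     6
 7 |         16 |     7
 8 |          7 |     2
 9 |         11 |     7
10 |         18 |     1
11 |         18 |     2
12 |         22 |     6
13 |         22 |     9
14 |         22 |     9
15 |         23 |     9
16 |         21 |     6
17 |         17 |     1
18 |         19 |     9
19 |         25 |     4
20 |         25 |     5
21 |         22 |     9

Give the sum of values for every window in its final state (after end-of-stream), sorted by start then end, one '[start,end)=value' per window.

[0,5)=10 [3,8)=21 [6,11)=9 [9,14)=20 [12,17)=16 [15,20)=20 [18,23)=51 [21,26)=57 [24,29)=9

i=0 t=0 v=2: → [0,5); WM=-2
i=1 t=4 v=8: → [3,8),[0,5); WM=2
i=2 t=5 v=4: → [3,8); WM=3
i=3 t=6 v=9: → [6,11),[3,8); WM=4
i=4 t=11 v=4: → [9,14); WM=9; [0,5) fires=10 [3,8) fires=21
i=5 t=12 v=3: → [12,17),[9,14); WM=10
i=6 t=13 v=6: → [12,17),[9,14); WM=11; [6,11) fires=9
i=7 t=16 v=7: → [15,20),[12,17); WM=14; [9,14) fires=13
i=8 t=7 v=2: DROP (t<14-4); WM=14
i=9 t=11 v=7: → [9,14); WM=14
i=10 t=18 v=1: → [18,23),[15,20); WM=16
i=11 t=18 v=2: → [18,23),[15,20); WM=16
i=12 t=22 v=6: → [21,26),[18,23); WM=20; [12,17) fires=16 [15,20) fires=10
i=13 t=22 v=9: → [21,26),[18,23); WM=20
i=14 t=22 v=9: → [21,26),[18,23); WM=20
i=15 t=23 v=9: → [21,26); WM=21
i=16 t=21 v=6: → [21,26),[18,23); WM=21
i=17 t=17 v=1: → [15,20); WM=21
i=18 t=19 v=9: → [18,23),[15,20); WM=21
i=19 t=25 v=4: → [24,29),[21,26); WM=23; [18,23) fires=42
i=20 t=25 v=5: → [24,29),[21,26); WM=23
i=21 t=22 v=9: → [21,26),[18,23); WM=23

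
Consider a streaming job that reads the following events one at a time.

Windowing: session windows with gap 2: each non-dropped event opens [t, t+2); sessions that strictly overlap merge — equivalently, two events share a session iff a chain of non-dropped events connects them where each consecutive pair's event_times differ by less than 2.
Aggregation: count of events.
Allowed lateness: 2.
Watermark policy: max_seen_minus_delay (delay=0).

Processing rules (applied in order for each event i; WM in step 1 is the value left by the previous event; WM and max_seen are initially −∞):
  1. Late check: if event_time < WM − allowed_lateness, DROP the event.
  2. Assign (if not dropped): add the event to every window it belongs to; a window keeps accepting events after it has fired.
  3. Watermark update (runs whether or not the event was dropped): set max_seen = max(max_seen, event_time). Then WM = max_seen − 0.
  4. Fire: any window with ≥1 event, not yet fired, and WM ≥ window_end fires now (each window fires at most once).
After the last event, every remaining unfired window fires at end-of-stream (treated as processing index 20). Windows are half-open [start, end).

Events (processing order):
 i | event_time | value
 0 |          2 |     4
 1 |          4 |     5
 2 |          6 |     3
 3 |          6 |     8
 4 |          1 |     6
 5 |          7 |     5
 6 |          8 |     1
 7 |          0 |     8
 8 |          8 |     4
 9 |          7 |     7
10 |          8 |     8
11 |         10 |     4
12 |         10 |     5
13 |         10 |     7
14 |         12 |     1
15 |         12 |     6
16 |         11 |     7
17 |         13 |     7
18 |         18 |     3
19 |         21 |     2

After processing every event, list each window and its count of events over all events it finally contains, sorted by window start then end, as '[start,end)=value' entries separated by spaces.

[2,4)=1 [4,6)=1 [6,10)=7 [10,15)=7 [18,20)=1 [21,23)=1

i=0 t=2 v=4: → [2,4); WM=2
i=1 t=4 v=5: → [4,6); WM=4
i=2 t=6 v=3: → [6,8); WM=6
i=3 t=6 v=8: → [6,8); WM=6
i=4 t=1 v=6: DROP (t<6-2); WM=6
i=5 t=7 v=5: → [6,9); WM=7
i=6 t=8 v=1: → [6,10); WM=8
i=7 t=0 v=8: DROP (t<8-2); WM=8
i=8 t=8 v=4: → [6,10); WM=8
i=9 t=7 v=7: → [6,10); WM=8
i=10 t=8 v=8: → [6,10); WM=8
i=11 t=10 v=4: → [10,12); WM=10
i=12 t=10 v=5: → [10,12); WM=10
i=13 t=10 v=7: → [10,12); WM=10
i=14 t=12 v=1: → [12,14); WM=12
i=15 t=12 v=6: → [12,14); WM=12
i=16 t=11 v=7: → [10,14); WM=12
i=17 t=13 v=7: → [10,15); WM=13
i=18 t=18 v=3: → [18,20); WM=18
i=19 t=21 v=2: → [21,23); WM=21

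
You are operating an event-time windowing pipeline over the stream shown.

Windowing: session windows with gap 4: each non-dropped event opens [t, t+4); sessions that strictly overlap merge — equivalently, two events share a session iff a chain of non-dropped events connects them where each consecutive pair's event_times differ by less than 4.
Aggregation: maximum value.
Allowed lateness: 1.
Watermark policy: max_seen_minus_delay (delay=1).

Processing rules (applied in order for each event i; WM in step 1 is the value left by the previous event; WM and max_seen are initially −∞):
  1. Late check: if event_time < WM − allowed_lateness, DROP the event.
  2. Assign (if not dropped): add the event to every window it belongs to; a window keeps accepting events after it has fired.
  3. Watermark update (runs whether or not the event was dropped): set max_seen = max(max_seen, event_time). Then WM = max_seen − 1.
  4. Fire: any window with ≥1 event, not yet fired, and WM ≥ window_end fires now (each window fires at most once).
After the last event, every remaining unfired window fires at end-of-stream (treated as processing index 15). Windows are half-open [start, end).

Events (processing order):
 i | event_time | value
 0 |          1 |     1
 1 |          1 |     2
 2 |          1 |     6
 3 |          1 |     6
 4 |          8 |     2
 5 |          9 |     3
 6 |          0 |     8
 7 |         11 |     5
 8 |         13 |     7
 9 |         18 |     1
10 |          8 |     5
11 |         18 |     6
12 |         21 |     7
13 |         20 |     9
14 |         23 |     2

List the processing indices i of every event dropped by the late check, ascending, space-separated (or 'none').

6 10

i=0 t=1 v=1: → [1,5); WM=0
i=1 t=1 v=2: → [1,5); WM=0
i=2 t=1 v=6: → [1,5); WM=0
i=3 t=1 v=6: → [1,5); WM=0
i=4 t=8 v=2: → [8,12); WM=7
i=5 t=9 v=3: → [8,13); WM=8
i=6 t=0 v=8: DROP (t<8-1); WM=8
i=7 t=11 v=5: → [8,15); WM=10
i=8 t=13 v=7: → [8,17); WM=12
i=9 t=18 v=1: → [18,22); WM=17
i=10 t=8 v=5: DROP (t<17-1); WM=17
i=11 t=18 v=6: → [18,22); WM=17
i=12 t=21 v=7: → [18,25); WM=20
i=13 t=20 v=9: → [18,25); WM=20
i=14 t=23 v=2: → [18,27); WM=22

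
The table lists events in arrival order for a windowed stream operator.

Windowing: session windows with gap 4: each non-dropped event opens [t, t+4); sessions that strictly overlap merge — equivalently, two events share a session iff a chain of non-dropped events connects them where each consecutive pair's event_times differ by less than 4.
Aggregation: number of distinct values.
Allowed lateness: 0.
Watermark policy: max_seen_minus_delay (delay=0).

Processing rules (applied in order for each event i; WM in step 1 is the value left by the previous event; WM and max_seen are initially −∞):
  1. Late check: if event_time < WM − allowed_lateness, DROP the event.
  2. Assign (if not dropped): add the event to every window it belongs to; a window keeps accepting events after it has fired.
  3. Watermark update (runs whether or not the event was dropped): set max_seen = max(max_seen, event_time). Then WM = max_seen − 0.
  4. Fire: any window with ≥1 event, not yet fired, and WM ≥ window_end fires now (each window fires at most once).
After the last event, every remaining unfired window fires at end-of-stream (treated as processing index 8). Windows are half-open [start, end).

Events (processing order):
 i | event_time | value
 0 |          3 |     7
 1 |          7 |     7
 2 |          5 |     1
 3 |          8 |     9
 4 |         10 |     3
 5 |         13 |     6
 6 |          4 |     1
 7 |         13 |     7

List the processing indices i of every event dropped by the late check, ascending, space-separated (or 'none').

i=0 t=3 v=7: → [3,7); WM=3
i=1 t=7 v=7: → [7,11); WM=7
i=2 t=5 v=1: DROP (t<7-0); WM=7
i=3 t=8 v=9: → [7,12); WM=8
i=4 t=10 v=3: → [7,14); WM=10
i=5 t=13 v=6: → [7,17); WM=13
i=6 t=4 v=1: DROP (t<13-0); WM=13
i=7 t=13 v=7: → [7,17); WM=13

2 6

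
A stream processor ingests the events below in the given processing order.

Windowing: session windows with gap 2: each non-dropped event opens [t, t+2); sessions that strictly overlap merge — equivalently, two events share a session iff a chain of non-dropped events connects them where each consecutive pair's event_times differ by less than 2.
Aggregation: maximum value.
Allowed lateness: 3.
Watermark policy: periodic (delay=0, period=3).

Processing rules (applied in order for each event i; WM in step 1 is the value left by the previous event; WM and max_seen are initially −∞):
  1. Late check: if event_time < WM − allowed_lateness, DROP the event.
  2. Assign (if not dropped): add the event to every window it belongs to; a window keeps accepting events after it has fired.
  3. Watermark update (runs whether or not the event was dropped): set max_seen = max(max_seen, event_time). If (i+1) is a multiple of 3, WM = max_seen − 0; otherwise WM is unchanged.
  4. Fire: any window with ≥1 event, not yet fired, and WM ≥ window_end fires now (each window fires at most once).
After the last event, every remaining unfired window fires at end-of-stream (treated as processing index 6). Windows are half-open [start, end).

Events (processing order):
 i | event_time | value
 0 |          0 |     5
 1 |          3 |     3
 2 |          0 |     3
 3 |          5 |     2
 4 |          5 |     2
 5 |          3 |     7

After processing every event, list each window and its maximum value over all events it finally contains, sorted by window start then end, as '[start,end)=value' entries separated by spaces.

i=0 t=0 v=5: → [0,2); WM=−∞
i=1 t=3 v=3: → [3,5); WM=−∞
i=2 t=0 v=3: → [0,2); WM=3
i=3 t=5 v=2: → [5,7); WM=3
i=4 t=5 v=2: → [5,7); WM=3
i=5 t=3 v=7: → [3,5); WM=5

[0,2)=5 [3,5)=7 [5,7)=2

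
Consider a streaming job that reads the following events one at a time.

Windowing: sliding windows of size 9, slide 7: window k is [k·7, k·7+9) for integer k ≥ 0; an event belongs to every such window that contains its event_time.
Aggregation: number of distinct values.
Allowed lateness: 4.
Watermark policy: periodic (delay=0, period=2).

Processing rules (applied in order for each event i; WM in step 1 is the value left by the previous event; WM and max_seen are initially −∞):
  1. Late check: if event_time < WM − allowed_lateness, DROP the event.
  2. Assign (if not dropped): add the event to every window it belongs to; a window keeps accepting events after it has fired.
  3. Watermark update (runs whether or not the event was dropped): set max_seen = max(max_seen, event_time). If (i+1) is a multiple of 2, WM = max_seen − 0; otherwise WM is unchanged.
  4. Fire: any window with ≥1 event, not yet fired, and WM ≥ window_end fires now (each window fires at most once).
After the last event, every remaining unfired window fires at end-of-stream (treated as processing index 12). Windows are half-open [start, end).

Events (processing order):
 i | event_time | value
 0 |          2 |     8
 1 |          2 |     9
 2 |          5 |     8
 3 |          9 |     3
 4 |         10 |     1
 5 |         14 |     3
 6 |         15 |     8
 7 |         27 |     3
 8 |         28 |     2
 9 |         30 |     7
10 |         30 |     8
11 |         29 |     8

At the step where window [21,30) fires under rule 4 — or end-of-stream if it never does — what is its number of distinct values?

2

i=0 t=2 v=8: → [0,9); WM=−∞
i=1 t=2 v=9: → [0,9); WM=2
i=2 t=5 v=8: → [0,9); WM=2
i=3 t=9 v=3: → [7,16); WM=9; [0,9) fires=2
i=4 t=10 v=1: → [7,16); WM=9
i=5 t=14 v=3: → [14,23),[7,16); WM=14
i=6 t=15 v=8: → [14,23),[7,16); WM=14
i=7 t=27 v=3: → [21,30); WM=27; [7,16) fires=3 [14,23) fires=2
i=8 t=28 v=2: → [28,37),[21,30); WM=27
i=9 t=30 v=7: → [28,37); WM=30; [21,30) fires=2
i=10 t=30 v=8: → [28,37); WM=30
i=11 t=29 v=8: → [28,37),[21,30); WM=30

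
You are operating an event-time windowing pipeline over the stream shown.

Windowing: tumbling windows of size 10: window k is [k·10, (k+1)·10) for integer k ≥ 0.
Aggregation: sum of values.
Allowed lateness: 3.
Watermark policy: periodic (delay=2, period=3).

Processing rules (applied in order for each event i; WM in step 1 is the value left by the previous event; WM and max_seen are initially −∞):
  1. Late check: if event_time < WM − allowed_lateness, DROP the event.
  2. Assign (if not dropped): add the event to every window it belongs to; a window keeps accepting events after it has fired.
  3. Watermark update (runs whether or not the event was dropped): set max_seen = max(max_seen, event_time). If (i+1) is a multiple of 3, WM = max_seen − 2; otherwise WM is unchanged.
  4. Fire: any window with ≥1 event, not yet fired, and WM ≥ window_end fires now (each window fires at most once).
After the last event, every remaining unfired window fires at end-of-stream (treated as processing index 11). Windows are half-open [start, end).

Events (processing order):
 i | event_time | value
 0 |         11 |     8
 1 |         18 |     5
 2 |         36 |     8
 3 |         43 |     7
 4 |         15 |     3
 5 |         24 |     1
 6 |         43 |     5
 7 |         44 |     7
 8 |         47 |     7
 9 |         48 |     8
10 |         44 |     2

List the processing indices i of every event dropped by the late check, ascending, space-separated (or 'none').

4 5

i=0 t=11 v=8: → [10,20); WM=−∞
i=1 t=18 v=5: → [10,20); WM=−∞
i=2 t=36 v=8: → [30,40); WM=34; [10,20) fires=13
i=3 t=43 v=7: → [40,50); WM=34
i=4 t=15 v=3: DROP (t<34-3); WM=34
i=5 t=24 v=1: DROP (t<34-3); WM=41; [30,40) fires=8
i=6 t=43 v=5: → [40,50); WM=41
i=7 t=44 v=7: → [40,50); WM=41
i=8 t=47 v=7: → [40,50); WM=45
i=9 t=48 v=8: → [40,50); WM=45
i=10 t=44 v=2: → [40,50); WM=45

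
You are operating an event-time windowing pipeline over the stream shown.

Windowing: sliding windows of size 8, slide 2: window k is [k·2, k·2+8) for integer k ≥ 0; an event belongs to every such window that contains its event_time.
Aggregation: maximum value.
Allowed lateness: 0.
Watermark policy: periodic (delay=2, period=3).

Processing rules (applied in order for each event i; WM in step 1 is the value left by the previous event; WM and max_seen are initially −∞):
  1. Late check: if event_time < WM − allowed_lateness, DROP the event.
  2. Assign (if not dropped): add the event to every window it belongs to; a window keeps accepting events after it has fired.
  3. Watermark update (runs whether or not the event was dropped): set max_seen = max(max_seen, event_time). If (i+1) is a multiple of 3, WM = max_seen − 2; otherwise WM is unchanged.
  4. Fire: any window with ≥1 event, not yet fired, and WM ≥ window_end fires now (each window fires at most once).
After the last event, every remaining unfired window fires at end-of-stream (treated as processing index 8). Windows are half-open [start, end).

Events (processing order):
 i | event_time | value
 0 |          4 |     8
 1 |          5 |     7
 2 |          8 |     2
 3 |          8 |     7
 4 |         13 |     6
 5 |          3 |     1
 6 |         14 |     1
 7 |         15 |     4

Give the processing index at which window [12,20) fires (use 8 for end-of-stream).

8

i=0 t=4 v=8: → [4,12),[2,10),[0,8); WM=−∞
i=1 t=5 v=7: → [4,12),[2,10),[0,8); WM=−∞
i=2 t=8 v=2: → [8,16),[6,14),[4,12),[2,10); WM=6
i=3 t=8 v=7: → [8,16),[6,14),[4,12),[2,10); WM=6
i=4 t=13 v=6: → [12,20),[10,18),[8,16),[6,14); WM=6
i=5 t=3 v=1: DROP (t<6-0); WM=11; [0,8) fires=8 [2,10) fires=8
i=6 t=14 v=1: → [14,22),[12,20),[10,18),[8,16); WM=11
i=7 t=15 v=4: → [14,22),[12,20),[10,18),[8,16); WM=11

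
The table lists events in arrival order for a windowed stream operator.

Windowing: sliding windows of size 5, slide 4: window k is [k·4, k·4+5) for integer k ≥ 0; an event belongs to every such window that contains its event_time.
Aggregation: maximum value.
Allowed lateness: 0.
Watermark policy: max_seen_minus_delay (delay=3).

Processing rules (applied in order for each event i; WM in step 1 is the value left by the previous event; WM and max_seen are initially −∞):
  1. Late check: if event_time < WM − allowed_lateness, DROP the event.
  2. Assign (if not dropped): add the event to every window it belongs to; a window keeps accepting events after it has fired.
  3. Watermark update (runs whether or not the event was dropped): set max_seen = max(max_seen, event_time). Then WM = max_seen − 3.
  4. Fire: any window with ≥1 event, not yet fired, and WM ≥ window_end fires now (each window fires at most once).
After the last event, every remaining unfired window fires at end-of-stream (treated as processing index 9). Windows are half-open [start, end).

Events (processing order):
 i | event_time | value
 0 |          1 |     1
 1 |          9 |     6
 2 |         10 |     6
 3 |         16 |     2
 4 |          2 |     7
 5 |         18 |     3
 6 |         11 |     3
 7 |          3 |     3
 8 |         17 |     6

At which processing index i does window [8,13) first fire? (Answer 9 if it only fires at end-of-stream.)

3

i=0 t=1 v=1: → [0,5); WM=-2
i=1 t=9 v=6: → [8,13); WM=6; [0,5) fires=1
i=2 t=10 v=6: → [8,13); WM=7
i=3 t=16 v=2: → [16,21),[12,17); WM=13; [8,13) fires=6
i=4 t=2 v=7: DROP (t<13-0); WM=13
i=5 t=18 v=3: → [16,21); WM=15
i=6 t=11 v=3: DROP (t<15-0); WM=15
i=7 t=3 v=3: DROP (t<15-0); WM=15
i=8 t=17 v=6: → [16,21); WM=15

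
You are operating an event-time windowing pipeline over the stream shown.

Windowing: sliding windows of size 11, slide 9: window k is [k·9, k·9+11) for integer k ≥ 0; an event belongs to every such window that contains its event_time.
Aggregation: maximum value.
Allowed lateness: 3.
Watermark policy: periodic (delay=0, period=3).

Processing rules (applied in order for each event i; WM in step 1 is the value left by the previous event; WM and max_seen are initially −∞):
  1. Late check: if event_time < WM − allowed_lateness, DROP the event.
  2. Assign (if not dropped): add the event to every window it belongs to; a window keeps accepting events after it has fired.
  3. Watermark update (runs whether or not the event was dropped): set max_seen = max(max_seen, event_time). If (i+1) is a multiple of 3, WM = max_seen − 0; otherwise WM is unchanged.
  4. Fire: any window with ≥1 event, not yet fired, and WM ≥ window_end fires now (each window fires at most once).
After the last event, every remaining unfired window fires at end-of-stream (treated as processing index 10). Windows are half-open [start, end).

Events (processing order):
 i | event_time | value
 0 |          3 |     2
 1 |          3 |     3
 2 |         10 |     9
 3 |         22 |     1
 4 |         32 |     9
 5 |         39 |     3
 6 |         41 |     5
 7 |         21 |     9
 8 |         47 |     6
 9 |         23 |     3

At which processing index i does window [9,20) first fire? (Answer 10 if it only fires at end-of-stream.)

i=0 t=3 v=2: → [0,11); WM=−∞
i=1 t=3 v=3: → [0,11); WM=−∞
i=2 t=10 v=9: → [9,20),[0,11); WM=10
i=3 t=22 v=1: → [18,29); WM=10
i=4 t=32 v=9: → [27,38); WM=10
i=5 t=39 v=3: → [36,47); WM=39; [0,11) fires=9 [9,20) fires=9 [18,29) fires=1 [27,38) fires=9
i=6 t=41 v=5: → [36,47); WM=39
i=7 t=21 v=9: DROP (t<39-3); WM=39
i=8 t=47 v=6: → [45,56); WM=47; [36,47) fires=5
i=9 t=23 v=3: DROP (t<47-3); WM=47

5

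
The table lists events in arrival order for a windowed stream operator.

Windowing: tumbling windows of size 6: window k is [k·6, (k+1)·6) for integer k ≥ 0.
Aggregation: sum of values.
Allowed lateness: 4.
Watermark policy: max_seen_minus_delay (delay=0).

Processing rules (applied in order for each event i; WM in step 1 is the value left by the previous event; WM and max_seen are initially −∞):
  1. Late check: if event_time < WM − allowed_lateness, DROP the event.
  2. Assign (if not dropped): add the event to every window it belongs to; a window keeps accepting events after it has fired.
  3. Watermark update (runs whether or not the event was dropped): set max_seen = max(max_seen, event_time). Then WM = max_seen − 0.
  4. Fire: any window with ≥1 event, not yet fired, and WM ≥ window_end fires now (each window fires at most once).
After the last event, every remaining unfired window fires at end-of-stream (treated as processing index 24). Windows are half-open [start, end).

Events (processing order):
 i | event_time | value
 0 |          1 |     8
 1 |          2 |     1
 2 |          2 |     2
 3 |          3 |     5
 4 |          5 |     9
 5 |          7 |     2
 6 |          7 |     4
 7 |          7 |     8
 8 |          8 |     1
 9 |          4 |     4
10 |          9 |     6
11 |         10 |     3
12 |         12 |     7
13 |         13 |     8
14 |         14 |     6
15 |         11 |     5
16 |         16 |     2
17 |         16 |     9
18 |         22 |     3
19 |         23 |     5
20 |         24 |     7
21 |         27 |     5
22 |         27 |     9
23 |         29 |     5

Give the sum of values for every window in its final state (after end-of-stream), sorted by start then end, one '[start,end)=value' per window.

i=0 t=1 v=8: → [0,6); WM=1
i=1 t=2 v=1: → [0,6); WM=2
i=2 t=2 v=2: → [0,6); WM=2
i=3 t=3 v=5: → [0,6); WM=3
i=4 t=5 v=9: → [0,6); WM=5
i=5 t=7 v=2: → [6,12); WM=7; [0,6) fires=25
i=6 t=7 v=4: → [6,12); WM=7
i=7 t=7 v=8: → [6,12); WM=7
i=8 t=8 v=1: → [6,12); WM=8
i=9 t=4 v=4: → [0,6); WM=8
i=10 t=9 v=6: → [6,12); WM=9
i=11 t=10 v=3: → [6,12); WM=10
i=12 t=12 v=7: → [12,18); WM=12; [6,12) fires=24
i=13 t=13 v=8: → [12,18); WM=13
i=14 t=14 v=6: → [12,18); WM=14
i=15 t=11 v=5: → [6,12); WM=14
i=16 t=16 v=2: → [12,18); WM=16
i=17 t=16 v=9: → [12,18); WM=16
i=18 t=22 v=3: → [18,24); WM=22; [12,18) fires=32
i=19 t=23 v=5: → [18,24); WM=23
i=20 t=24 v=7: → [24,30); WM=24; [18,24) fires=8
i=21 t=27 v=5: → [24,30); WM=27
i=22 t=27 v=9: → [24,30); WM=27
i=23 t=29 v=5: → [24,30); WM=29

[0,6)=29 [6,12)=29 [12,18)=32 [18,24)=8 [24,30)=26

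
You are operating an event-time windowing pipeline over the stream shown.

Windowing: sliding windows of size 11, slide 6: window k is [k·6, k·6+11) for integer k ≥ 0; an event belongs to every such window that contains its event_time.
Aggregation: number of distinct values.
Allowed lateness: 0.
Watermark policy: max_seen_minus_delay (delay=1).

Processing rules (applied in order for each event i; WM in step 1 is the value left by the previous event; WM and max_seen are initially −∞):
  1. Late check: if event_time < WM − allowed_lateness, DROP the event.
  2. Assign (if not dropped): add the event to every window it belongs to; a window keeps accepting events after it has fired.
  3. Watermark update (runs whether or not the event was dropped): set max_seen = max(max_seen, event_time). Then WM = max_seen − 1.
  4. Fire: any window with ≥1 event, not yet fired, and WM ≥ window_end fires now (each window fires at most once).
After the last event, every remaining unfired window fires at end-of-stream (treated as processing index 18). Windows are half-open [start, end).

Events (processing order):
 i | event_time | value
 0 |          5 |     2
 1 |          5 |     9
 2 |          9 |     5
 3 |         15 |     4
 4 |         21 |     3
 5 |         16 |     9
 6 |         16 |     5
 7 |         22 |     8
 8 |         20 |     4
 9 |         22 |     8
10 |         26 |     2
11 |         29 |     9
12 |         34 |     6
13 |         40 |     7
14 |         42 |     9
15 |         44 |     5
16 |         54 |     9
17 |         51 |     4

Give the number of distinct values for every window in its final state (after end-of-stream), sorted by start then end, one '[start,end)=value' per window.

i=0 t=5 v=2: → [0,11); WM=4
i=1 t=5 v=9: → [0,11); WM=4
i=2 t=9 v=5: → [6,17),[0,11); WM=8
i=3 t=15 v=4: → [12,23),[6,17); WM=14; [0,11) fires=3
i=4 t=21 v=3: → [18,29),[12,23); WM=20; [6,17) fires=2
i=5 t=16 v=9: DROP (t<20-0); WM=20
i=6 t=16 v=5: DROP (t<20-0); WM=20
i=7 t=22 v=8: → [18,29),[12,23); WM=21
i=8 t=20 v=4: DROP (t<21-0); WM=21
i=9 t=22 v=8: → [18,29),[12,23); WM=21
i=10 t=26 v=2: → [24,35),[18,29); WM=25; [12,23) fires=3
i=11 t=29 v=9: → [24,35); WM=28
i=12 t=34 v=6: → [30,41),[24,35); WM=33; [18,29) fires=3
i=13 t=40 v=7: → [36,47),[30,41); WM=39; [24,35) fires=3
i=14 t=42 v=9: → [42,53),[36,47); WM=41; [30,41) fires=2
i=15 t=44 v=5: → [42,53),[36,47); WM=43
i=16 t=54 v=9: → [54,65),[48,59); WM=53; [36,47) fires=3 [42,53) fires=2
i=17 t=51 v=4: DROP (t<53-0); WM=53

[0,11)=3 [6,17)=2 [12,23)=3 [18,29)=3 [24,35)=3 [30,41)=2 [36,47)=3 [42,53)=2 [48,59)=1 [54,65)=1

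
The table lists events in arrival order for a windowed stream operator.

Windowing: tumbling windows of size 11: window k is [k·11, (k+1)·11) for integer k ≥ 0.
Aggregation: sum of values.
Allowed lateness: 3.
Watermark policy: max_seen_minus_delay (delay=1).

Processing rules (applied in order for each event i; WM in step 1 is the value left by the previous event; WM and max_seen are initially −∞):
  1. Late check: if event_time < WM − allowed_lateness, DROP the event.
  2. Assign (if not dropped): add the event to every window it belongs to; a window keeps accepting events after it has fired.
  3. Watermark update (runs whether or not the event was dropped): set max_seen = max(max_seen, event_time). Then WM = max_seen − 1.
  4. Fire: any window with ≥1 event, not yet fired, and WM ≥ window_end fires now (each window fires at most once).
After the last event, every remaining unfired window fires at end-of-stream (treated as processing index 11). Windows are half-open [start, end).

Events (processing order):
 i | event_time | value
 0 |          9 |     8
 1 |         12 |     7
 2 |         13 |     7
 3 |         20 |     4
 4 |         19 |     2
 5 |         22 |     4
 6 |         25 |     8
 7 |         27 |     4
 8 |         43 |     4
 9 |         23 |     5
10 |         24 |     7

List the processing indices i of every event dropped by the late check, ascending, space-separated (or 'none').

9 10

i=0 t=9 v=8: → [0,11); WM=8
i=1 t=12 v=7: → [11,22); WM=11; [0,11) fires=8
i=2 t=13 v=7: → [11,22); WM=12
i=3 t=20 v=4: → [11,22); WM=19
i=4 t=19 v=2: → [11,22); WM=19
i=5 t=22 v=4: → [22,33); WM=21
i=6 t=25 v=8: → [22,33); WM=24; [11,22) fires=20
i=7 t=27 v=4: → [22,33); WM=26
i=8 t=43 v=4: → [33,44); WM=42; [22,33) fires=16
i=9 t=23 v=5: DROP (t<42-3); WM=42
i=10 t=24 v=7: DROP (t<42-3); WM=42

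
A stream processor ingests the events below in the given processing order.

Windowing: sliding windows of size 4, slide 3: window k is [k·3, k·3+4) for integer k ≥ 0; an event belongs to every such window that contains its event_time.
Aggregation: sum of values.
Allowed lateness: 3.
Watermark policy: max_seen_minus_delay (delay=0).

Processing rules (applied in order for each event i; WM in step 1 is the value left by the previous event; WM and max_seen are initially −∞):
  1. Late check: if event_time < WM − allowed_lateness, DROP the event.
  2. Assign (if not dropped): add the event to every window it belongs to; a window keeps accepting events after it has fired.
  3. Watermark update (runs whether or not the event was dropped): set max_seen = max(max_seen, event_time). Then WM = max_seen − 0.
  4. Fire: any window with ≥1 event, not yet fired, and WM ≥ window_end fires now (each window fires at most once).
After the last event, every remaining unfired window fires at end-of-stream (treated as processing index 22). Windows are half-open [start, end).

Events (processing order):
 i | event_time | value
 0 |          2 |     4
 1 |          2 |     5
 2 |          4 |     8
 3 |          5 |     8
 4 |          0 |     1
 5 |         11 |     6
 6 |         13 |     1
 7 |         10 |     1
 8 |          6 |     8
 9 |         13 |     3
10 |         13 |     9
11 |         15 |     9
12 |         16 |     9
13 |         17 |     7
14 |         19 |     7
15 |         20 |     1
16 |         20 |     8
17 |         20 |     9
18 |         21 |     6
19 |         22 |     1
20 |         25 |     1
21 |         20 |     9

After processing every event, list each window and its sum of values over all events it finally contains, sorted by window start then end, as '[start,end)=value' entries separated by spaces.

i=0 t=2 v=4: → [0,4); WM=2
i=1 t=2 v=5: → [0,4); WM=2
i=2 t=4 v=8: → [3,7); WM=4; [0,4) fires=9
i=3 t=5 v=8: → [3,7); WM=5
i=4 t=0 v=1: DROP (t<5-3); WM=5
i=5 t=11 v=6: → [9,13); WM=11; [3,7) fires=16
i=6 t=13 v=1: → [12,16); WM=13; [9,13) fires=6
i=7 t=10 v=1: → [9,13); WM=13
i=8 t=6 v=8: DROP (t<13-3); WM=13
i=9 t=13 v=3: → [12,16); WM=13
i=10 t=13 v=9: → [12,16); WM=13
i=11 t=15 v=9: → [15,19),[12,16); WM=15
i=12 t=16 v=9: → [15,19); WM=16; [12,16) fires=22
i=13 t=17 v=7: → [15,19); WM=17
i=14 t=19 v=7: → [18,22); WM=19; [15,19) fires=25
i=15 t=20 v=1: → [18,22); WM=20
i=16 t=20 v=8: → [18,22); WM=20
i=17 t=20 v=9: → [18,22); WM=20
i=18 t=21 v=6: → [21,25),[18,22); WM=21
i=19 t=22 v=1: → [21,25); WM=22; [18,22) fires=31
i=20 t=25 v=1: → [24,28); WM=25; [21,25) fires=7
i=21 t=20 v=9: DROP (t<25-3); WM=25

[0,4)=9 [3,7)=16 [9,13)=7 [12,16)=22 [15,19)=25 [18,22)=31 [21,25)=7 [24,28)=1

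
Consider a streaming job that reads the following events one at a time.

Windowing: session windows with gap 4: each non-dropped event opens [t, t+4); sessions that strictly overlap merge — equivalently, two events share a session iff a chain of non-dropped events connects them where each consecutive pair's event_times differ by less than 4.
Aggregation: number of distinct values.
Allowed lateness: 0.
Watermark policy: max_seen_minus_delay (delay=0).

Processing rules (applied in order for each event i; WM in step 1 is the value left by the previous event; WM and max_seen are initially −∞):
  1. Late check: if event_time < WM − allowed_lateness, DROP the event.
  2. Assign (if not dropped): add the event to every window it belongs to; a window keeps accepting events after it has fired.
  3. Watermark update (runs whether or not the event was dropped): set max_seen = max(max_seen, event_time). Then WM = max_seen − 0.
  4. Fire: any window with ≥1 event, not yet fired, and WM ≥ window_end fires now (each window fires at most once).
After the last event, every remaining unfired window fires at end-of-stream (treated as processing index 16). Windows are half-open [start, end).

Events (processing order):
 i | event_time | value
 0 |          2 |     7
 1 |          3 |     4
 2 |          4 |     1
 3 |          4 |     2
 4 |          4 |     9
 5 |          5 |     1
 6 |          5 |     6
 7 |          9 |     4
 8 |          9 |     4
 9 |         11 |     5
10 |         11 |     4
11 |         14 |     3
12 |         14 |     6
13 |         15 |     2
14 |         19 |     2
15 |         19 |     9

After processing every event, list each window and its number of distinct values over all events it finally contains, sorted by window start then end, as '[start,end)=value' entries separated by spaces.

[2,9)=6 [9,19)=5 [19,23)=2

i=0 t=2 v=7: → [2,6); WM=2
i=1 t=3 v=4: → [2,7); WM=3
i=2 t=4 v=1: → [2,8); WM=4
i=3 t=4 v=2: → [2,8); WM=4
i=4 t=4 v=9: → [2,8); WM=4
i=5 t=5 v=1: → [2,9); WM=5
i=6 t=5 v=6: → [2,9); WM=5
i=7 t=9 v=4: → [9,13); WM=9
i=8 t=9 v=4: → [9,13); WM=9
i=9 t=11 v=5: → [9,15); WM=11
i=10 t=11 v=4: → [9,15); WM=11
i=11 t=14 v=3: → [9,18); WM=14
i=12 t=14 v=6: → [9,18); WM=14
i=13 t=15 v=2: → [9,19); WM=15
i=14 t=19 v=2: → [19,23); WM=19
i=15 t=19 v=9: → [19,23); WM=19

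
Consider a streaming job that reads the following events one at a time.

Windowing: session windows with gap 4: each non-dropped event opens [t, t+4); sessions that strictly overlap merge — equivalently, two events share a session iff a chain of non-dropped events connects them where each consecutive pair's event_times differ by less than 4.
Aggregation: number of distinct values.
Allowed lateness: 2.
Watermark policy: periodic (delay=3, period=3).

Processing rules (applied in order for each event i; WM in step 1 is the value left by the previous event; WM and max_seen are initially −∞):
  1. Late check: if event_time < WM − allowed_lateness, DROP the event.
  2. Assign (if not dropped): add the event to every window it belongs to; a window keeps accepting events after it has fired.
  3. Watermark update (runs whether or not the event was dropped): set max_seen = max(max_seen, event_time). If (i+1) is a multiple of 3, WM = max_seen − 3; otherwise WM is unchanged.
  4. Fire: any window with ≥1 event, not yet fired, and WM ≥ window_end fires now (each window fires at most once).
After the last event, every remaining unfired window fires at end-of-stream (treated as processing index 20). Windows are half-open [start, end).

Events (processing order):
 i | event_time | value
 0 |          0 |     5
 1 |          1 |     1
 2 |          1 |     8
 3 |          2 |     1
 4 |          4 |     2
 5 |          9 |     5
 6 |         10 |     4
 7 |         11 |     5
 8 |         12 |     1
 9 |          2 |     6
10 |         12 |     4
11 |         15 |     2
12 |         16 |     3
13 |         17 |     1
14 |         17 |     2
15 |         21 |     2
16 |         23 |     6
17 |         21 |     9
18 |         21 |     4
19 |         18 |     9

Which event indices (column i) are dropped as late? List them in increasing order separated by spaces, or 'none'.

i=0 t=0 v=5: → [0,4); WM=−∞
i=1 t=1 v=1: → [0,5); WM=−∞
i=2 t=1 v=8: → [0,5); WM=-2
i=3 t=2 v=1: → [0,6); WM=-2
i=4 t=4 v=2: → [0,8); WM=-2
i=5 t=9 v=5: → [9,13); WM=6
i=6 t=10 v=4: → [9,14); WM=6
i=7 t=11 v=5: → [9,15); WM=6
i=8 t=12 v=1: → [9,16); WM=9
i=9 t=2 v=6: DROP (t<9-2); WM=9
i=10 t=12 v=4: → [9,16); WM=9
i=11 t=15 v=2: → [9,19); WM=12
i=12 t=16 v=3: → [9,20); WM=12
i=13 t=17 v=1: → [9,21); WM=12
i=14 t=17 v=2: → [9,21); WM=14
i=15 t=21 v=2: → [21,25); WM=14
i=16 t=23 v=6: → [21,27); WM=14
i=17 t=21 v=9: → [21,27); WM=20
i=18 t=21 v=4: → [21,27); WM=20
i=19 t=18 v=9: → [9,27); WM=20

9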